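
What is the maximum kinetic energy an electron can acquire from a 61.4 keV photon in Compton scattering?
11.8964 keV

Maximum energy transfer occurs at θ = 180° (backscattering).

Initial photon: E₀ = 61.4 keV → λ₀ = 20.1929 pm

Maximum Compton shift (at 180°):
Δλ_max = 2λ_C = 2 × 2.4263 = 4.8526 pm

Final wavelength:
λ' = 20.1929 + 4.8526 = 25.0455 pm

Minimum photon energy (maximum energy to electron):
E'_min = hc/λ' = 49.5036 keV

Maximum electron kinetic energy:
K_max = E₀ - E'_min = 61.4000 - 49.5036 = 11.8964 keV

(Intermediate values are shown rounded; full precision is carried through to the final answer.)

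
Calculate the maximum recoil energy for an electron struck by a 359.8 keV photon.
210.3952 keV

Maximum energy transfer occurs at θ = 180° (backscattering).

Initial photon: E₀ = 359.8 keV → λ₀ = 3.4459 pm

Maximum Compton shift (at 180°):
Δλ_max = 2λ_C = 2 × 2.4263 = 4.8526 pm

Final wavelength:
λ' = 3.4459 + 4.8526 = 8.2985 pm

Minimum photon energy (maximum energy to electron):
E'_min = hc/λ' = 149.4048 keV

Maximum electron kinetic energy:
K_max = E₀ - E'_min = 359.8000 - 149.4048 = 210.3952 keV

(Intermediate values are shown rounded; full precision is carried through to the final answer.)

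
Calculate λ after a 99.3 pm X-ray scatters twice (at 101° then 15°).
102.2719 pm

Apply Compton shift twice:

First scattering at θ₁ = 101°:
Δλ₁ = λ_C(1 - cos(101°))
Δλ₁ = 2.4263 × 1.1908
Δλ₁ = 2.8893 pm

After first scattering:
λ₁ = 99.3 + 2.8893 = 102.1893 pm

Second scattering at θ₂ = 15°:
Δλ₂ = λ_C(1 - cos(15°))
Δλ₂ = 2.4263 × 0.0341
Δλ₂ = 0.0827 pm

Final wavelength:
λ₂ = 102.1893 + 0.0827 = 102.2719 pm

Total shift: Δλ_total = 2.8893 + 0.0827 = 2.9719 pm

(Intermediate values are shown rounded; full precision is carried through to the final answer.)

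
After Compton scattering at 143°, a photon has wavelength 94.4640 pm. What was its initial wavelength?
90.1000 pm

From λ' = λ + Δλ, we have λ = λ' - Δλ

First calculate the Compton shift:
Δλ = λ_C(1 - cos θ)
Δλ = 2.4263 × (1 - cos(143°))
Δλ = 2.4263 × 1.7986
Δλ = 4.3640 pm

Initial wavelength:
λ = λ' - Δλ
λ = 94.4640 - 4.3640
λ = 90.1000 pm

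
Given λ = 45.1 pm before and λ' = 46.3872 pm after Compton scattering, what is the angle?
62.00°

First find the wavelength shift:
Δλ = λ' - λ = 46.3872 - 45.1 = 1.2872 pm

Using Δλ = λ_C(1 - cos θ), with λ_C = h/(m_e·c) ≈ 2.42631024 pm:
cos θ = 1 - Δλ/λ_C
cos θ = 1 - 1.2872/2.42631024
cos θ = 0.469483

θ = arccos(0.469483)
θ = 62.00°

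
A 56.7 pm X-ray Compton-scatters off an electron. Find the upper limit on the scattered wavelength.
61.5526 pm (at θ = 180°)

The Compton shift is Δλ = λ_C(1 − cos θ).

Since cos θ ranges from −1 to 1, the factor (1 − cos θ) ranges from 0 to 2; the maximum shift occurs at θ = 180° (backscattering):
Δλ_max = 2λ_C = 2 × 2.4263 pm = 4.8526 pm

Maximum scattered wavelength:
λ'_max = λ₀ + Δλ_max = 56.7 + 4.8526 = 61.5526 pm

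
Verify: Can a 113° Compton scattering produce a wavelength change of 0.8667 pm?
No, inconsistent

Calculate the expected shift for θ = 113°:

Δλ_expected = λ_C(1 - cos(113°))
Δλ_expected = 2.4263 × (1 - cos(113°))
Δλ_expected = 2.4263 × 1.3907
Δλ_expected = 3.3743 pm

Given shift: 0.8667 pm
Expected shift: 3.3743 pm
Difference: 2.5076 pm

The values do not match. The given shift corresponds to θ ≈ 50.0°, not 113°.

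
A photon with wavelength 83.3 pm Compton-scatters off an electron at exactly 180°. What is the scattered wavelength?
88.1526 pm

Using the Compton formula: λ' = λ + λ_C(1 − cos θ)

For θ = 180°, cos θ = -1 (exact) = -1.0000, so:
1 − cos 180° = 1 − (-1) = 2.0000

Δλ = λ_C × 2.0000 = 2.4263 × 2.0000 = 4.8526 pm

λ' = 83.3 + 4.8526 = 88.1526 pm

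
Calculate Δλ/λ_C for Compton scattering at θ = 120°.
1.5000 λ_C

The Compton shift formula is:
Δλ = λ_C(1 - cos θ)

Dividing both sides by λ_C:
Δλ/λ_C = 1 - cos θ

For θ = 120°:
Δλ/λ_C = 1 - cos(120°)
Δλ/λ_C = 1 - -0.5000
Δλ/λ_C = 1.5000

This means the shift is 1.5000 × λ_C = 3.6395 pm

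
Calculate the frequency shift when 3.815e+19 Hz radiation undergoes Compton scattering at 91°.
9.120e+18 Hz (decrease)

Convert frequency to wavelength (c = 299792458 m/s):
λ₀ = c/f₀ = 299792458/3.815e+19 = 7.8582558e-12 m = 7.8583 pm

Calculate Compton shift:
Δλ = λ_C(1 - cos(91°)) = 2.4687 pm

Final wavelength:
λ' = λ₀ + Δλ = 7.8583 + 2.4687 = 10.3269 pm

Final frequency:
f' = c/λ' = 299792458/1.0326911e-11 = 2.9030216e+19 Hz

Frequency shift (decrease):
Δf = f₀ - f' = 3.815e+19 - 2.9030216e+19 = 9.120e+18 Hz

(Intermediate values are shown rounded; full precision is carried through to the final answer.)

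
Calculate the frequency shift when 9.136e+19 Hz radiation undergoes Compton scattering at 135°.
5.098e+19 Hz (decrease)

Convert frequency to wavelength (c = 299792458 m/s):
λ₀ = c/f₀ = 299792458/9.136e+19 = 3.2814411e-12 m = 3.2814 pm

Calculate Compton shift:
Δλ = λ_C(1 - cos(135°)) = 4.1420 pm

Final wavelength:
λ' = λ₀ + Δλ = 3.2814 + 4.1420 = 7.4234 pm

Final frequency:
f' = c/λ' = 299792458/7.4234117e-12 = 4.0384727e+19 Hz

Frequency shift (decrease):
Δf = f₀ - f' = 9.136e+19 - 4.0384727e+19 = 5.098e+19 Hz

(Intermediate values are shown rounded; full precision is carried through to the final answer.)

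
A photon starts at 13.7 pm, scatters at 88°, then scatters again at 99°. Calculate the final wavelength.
18.8475 pm

Apply Compton shift twice:

First scattering at θ₁ = 88°:
Δλ₁ = λ_C(1 - cos(88°))
Δλ₁ = 2.4263 × 0.9651
Δλ₁ = 2.3416 pm

After first scattering:
λ₁ = 13.7 + 2.3416 = 16.0416 pm

Second scattering at θ₂ = 99°:
Δλ₂ = λ_C(1 - cos(99°))
Δλ₂ = 2.4263 × 1.1564
Δλ₂ = 2.8059 pm

Final wavelength:
λ₂ = 16.0416 + 2.8059 = 18.8475 pm

Total shift: Δλ_total = 2.3416 + 2.8059 = 5.1475 pm

(Intermediate values are shown rounded; full precision is carried through to the final answer.)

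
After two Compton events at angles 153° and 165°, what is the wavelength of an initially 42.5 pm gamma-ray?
51.8581 pm

Apply Compton shift twice:

First scattering at θ₁ = 153°:
Δλ₁ = λ_C(1 - cos(153°))
Δλ₁ = 2.4263 × 1.8910
Δλ₁ = 4.5882 pm

After first scattering:
λ₁ = 42.5 + 4.5882 = 47.0882 pm

Second scattering at θ₂ = 165°:
Δλ₂ = λ_C(1 - cos(165°))
Δλ₂ = 2.4263 × 1.9659
Δλ₂ = 4.7699 pm

Final wavelength:
λ₂ = 47.0882 + 4.7699 = 51.8581 pm

Total shift: Δλ_total = 4.5882 + 4.7699 = 9.3581 pm

(Intermediate values are shown rounded; full precision is carried through to the final answer.)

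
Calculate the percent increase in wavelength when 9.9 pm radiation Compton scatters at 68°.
15.3273%

Calculate the Compton shift:
Δλ = λ_C(1 - cos(68°))
Δλ = 2.4263 × (1 - cos(68°))
Δλ = 2.4263 × 0.6254
Δλ = 1.5174 pm

Percentage change:
(Δλ/λ₀) × 100 = (1.5174/9.9) × 100
= 15.3273%

(Intermediate values are shown rounded; full precision is carried through to the final answer.)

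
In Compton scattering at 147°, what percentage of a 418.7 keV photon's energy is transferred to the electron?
0.6010 (or 60.10%)

Calculate initial and final photon energies:

Initial: E₀ = 418.7 keV → λ₀ = 2.9612 pm
Compton shift: Δλ = 4.4612 pm
Final wavelength: λ' = 7.4224 pm
Final energy: E' = 167.0416 keV

Fractional energy loss:
(E₀ - E')/E₀ = (418.7000 - 167.0416)/418.7000
= 251.6584/418.7000
= 0.6010
= 60.10%

(Intermediate values are shown rounded; full precision is carried through to the final answer.)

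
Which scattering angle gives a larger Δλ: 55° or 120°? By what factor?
120° produces the larger shift by a factor of 3.518

Calculate both shifts using Δλ = λ_C(1 - cos θ):

For θ₁ = 55°:
Δλ₁ = 2.4263 × (1 - cos(55°))
Δλ₁ = 2.4263 × 0.4264
Δλ₁ = 1.0346 pm

For θ₂ = 120°:
Δλ₂ = 2.4263 × (1 - cos(120°))
Δλ₂ = 2.4263 × 1.5000
Δλ₂ = 3.6395 pm

The 120° angle produces the larger shift.
Ratio: 3.6395/1.0346 = 3.518

(Intermediate values are shown rounded; full precision is carried through to the final answer.)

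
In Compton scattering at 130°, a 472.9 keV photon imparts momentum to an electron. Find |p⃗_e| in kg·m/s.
3.2636e-22 kg·m/s

The electron is initially at rest, so by conservation of momentum:
p⃗_e = p⃗₀ − p⃗'  (incident photon momentum minus scattered photon momentum)

Photon momentum magnitudes (p = h/λ = E/c):
λ₀ = hc/E₀ = 2.6218 pm → p₀ = h/λ₀ = 2.5273e-22 kg·m/s
Δλ = λ_C(1 − cos 130°) = 3.9859 pm
λ' = 6.6077 pm → p' = h/λ' = 1.0028e-22 kg·m/s

The scattered photon makes angle θ = 130° with the incident direction, so by the law of cosines:
|p⃗_e|² = p₀² + p'² − 2p₀p'cos θ
|p⃗_e|² = (2.5273e-22)² + (1.0028e-22)² − 2·2.5273e-22·1.0028e-22·cos(130°)
|p⃗_e| = 3.2636e-22 kg·m/s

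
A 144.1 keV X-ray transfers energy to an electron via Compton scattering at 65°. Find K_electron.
20.1771 keV

By energy conservation: K_e = E_initial - E_final

First find the scattered photon energy:
Initial wavelength: λ = hc/E = 8.6040 pm
Compton shift: Δλ = λ_C(1 - cos(65°)) = 1.4009 pm
Final wavelength: λ' = 8.6040 + 1.4009 = 10.0049 pm
Final photon energy: E' = hc/λ' = 123.9229 keV

Electron kinetic energy:
K_e = E - E' = 144.1000 - 123.9229 = 20.1771 keV

(Intermediate values are shown rounded; full precision is carried through to the final answer.)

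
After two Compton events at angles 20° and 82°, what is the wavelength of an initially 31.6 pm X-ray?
33.8350 pm

Apply Compton shift twice:

First scattering at θ₁ = 20°:
Δλ₁ = λ_C(1 - cos(20°))
Δλ₁ = 2.4263 × 0.0603
Δλ₁ = 0.1463 pm

After first scattering:
λ₁ = 31.6 + 0.1463 = 31.7463 pm

Second scattering at θ₂ = 82°:
Δλ₂ = λ_C(1 - cos(82°))
Δλ₂ = 2.4263 × 0.8608
Δλ₂ = 2.0886 pm

Final wavelength:
λ₂ = 31.7463 + 2.0886 = 33.8350 pm

Total shift: Δλ_total = 0.1463 + 2.0886 = 2.2350 pm

(Intermediate values are shown rounded; full precision is carried through to the final answer.)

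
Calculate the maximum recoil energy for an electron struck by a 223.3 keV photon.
104.1415 keV

Maximum energy transfer occurs at θ = 180° (backscattering).

Initial photon: E₀ = 223.3 keV → λ₀ = 5.5524 pm

Maximum Compton shift (at 180°):
Δλ_max = 2λ_C = 2 × 2.4263 = 4.8526 pm

Final wavelength:
λ' = 5.5524 + 4.8526 = 10.4050 pm

Minimum photon energy (maximum energy to electron):
E'_min = hc/λ' = 119.1585 keV

Maximum electron kinetic energy:
K_max = E₀ - E'_min = 223.3000 - 119.1585 = 104.1415 keV

(Intermediate values are shown rounded; full precision is carried through to the final answer.)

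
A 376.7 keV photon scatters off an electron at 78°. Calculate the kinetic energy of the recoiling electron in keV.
138.8715 keV

By energy conservation: K_e = E_initial - E_final

First find the scattered photon energy:
Initial wavelength: λ = hc/E = 3.2913 pm
Compton shift: Δλ = λ_C(1 - cos(78°)) = 1.9219 pm
Final wavelength: λ' = 3.2913 + 1.9219 = 5.2132 pm
Final photon energy: E' = hc/λ' = 237.8285 keV

Electron kinetic energy:
K_e = E - E' = 376.7000 - 237.8285 = 138.8715 keV

(Intermediate values are shown rounded; full precision is carried through to the final answer.)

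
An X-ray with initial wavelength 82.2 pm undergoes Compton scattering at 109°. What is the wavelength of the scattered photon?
85.4162 pm

Using the Compton scattering formula:
λ' = λ + Δλ = λ + λ_C(1 - cos θ)

Given:
- Initial wavelength λ = 82.2 pm
- Scattering angle θ = 109°
- Compton wavelength λ_C ≈ 2.4263 pm

Calculate the shift:
Δλ = 2.4263 × (1 - cos(109°))
Δλ = 2.4263 × 1.3256
Δλ = 3.2162 pm

Final wavelength:
λ' = 82.2 + 3.2162 = 85.4162 pm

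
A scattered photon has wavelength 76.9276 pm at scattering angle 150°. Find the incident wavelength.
72.4000 pm

From λ' = λ + Δλ, we have λ = λ' - Δλ

First calculate the Compton shift:
Δλ = λ_C(1 - cos θ)
Δλ = 2.4263 × (1 - cos(150°))
Δλ = 2.4263 × 1.8660
Δλ = 4.5276 pm

Initial wavelength:
λ = λ' - Δλ
λ = 76.9276 - 4.5276
λ = 72.4000 pm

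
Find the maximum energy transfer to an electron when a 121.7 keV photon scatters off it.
39.2654 keV

Maximum energy transfer occurs at θ = 180° (backscattering).

Initial photon: E₀ = 121.7 keV → λ₀ = 10.1877 pm

Maximum Compton shift (at 180°):
Δλ_max = 2λ_C = 2 × 2.4263 = 4.8526 pm

Final wavelength:
λ' = 10.1877 + 4.8526 = 15.0403 pm

Minimum photon energy (maximum energy to electron):
E'_min = hc/λ' = 82.4346 keV

Maximum electron kinetic energy:
K_max = E₀ - E'_min = 121.7000 - 82.4346 = 39.2654 keV

(Intermediate values are shown rounded; full precision is carried through to the final answer.)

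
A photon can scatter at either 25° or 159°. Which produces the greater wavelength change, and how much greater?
159° produces the larger shift by a factor of 20.638

Calculate both shifts using Δλ = λ_C(1 - cos θ):

For θ₁ = 25°:
Δλ₁ = 2.4263 × (1 - cos(25°))
Δλ₁ = 2.4263 × 0.0937
Δλ₁ = 0.2273 pm

For θ₂ = 159°:
Δλ₂ = 2.4263 × (1 - cos(159°))
Δλ₂ = 2.4263 × 1.9336
Δλ₂ = 4.6915 pm

The 159° angle produces the larger shift.
Ratio: 4.6915/0.2273 = 20.638

(Intermediate values are shown rounded; full precision is carried through to the final answer.)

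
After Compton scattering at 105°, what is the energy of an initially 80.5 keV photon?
67.1781 keV

First convert energy to wavelength:
λ = hc/E, with hc ≈ 1239.842 keV·pm (i.e. 1239.842 eV·nm)

For E = 80.5 keV = 80500 eV:
λ = 1239.842 keV·pm / 80.5 keV
λ = 15.4018 pm

Calculate the Compton shift:
Δλ = λ_C(1 - cos(105°)) = 2.4263 × 1.2588
Δλ = 3.0543 pm

Final wavelength:
λ' = 15.4018 + 3.0543 = 18.4560 pm

Final energy:
E' = hc/λ' = 1239.842 / 18.4560 = 67.1781 keV

(Intermediate values are shown rounded; full precision is carried through to the final answer.)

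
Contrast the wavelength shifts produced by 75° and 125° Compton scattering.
125° produces the larger shift by a factor of 2.123

Calculate both shifts using Δλ = λ_C(1 - cos θ):

For θ₁ = 75°:
Δλ₁ = 2.4263 × (1 - cos(75°))
Δλ₁ = 2.4263 × 0.7412
Δλ₁ = 1.7983 pm

For θ₂ = 125°:
Δλ₂ = 2.4263 × (1 - cos(125°))
Δλ₂ = 2.4263 × 1.5736
Δλ₂ = 3.8180 pm

The 125° angle produces the larger shift.
Ratio: 3.8180/1.7983 = 2.123

(Intermediate values are shown rounded; full precision is carried through to the final answer.)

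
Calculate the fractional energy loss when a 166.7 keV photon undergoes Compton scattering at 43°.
0.0806 (or 8.06%)

Calculate initial and final photon energies:

Initial: E₀ = 166.7 keV → λ₀ = 7.4376 pm
Compton shift: Δλ = 0.6518 pm
Final wavelength: λ' = 8.0894 pm
Final energy: E' = 153.2678 keV

Fractional energy loss:
(E₀ - E')/E₀ = (166.7000 - 153.2678)/166.7000
= 13.4322/166.7000
= 0.0806
= 8.06%

(Intermediate values are shown rounded; full precision is carried through to the final answer.)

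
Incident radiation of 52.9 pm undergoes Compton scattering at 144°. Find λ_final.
57.2892 pm

Using the Compton scattering formula:
λ' = λ + Δλ = λ + λ_C(1 - cos θ)

Given:
- Initial wavelength λ = 52.9 pm
- Scattering angle θ = 144°
- Compton wavelength λ_C ≈ 2.4263 pm

Calculate the shift:
Δλ = 2.4263 × (1 - cos(144°))
Δλ = 2.4263 × 1.8090
Δλ = 4.3892 pm

Final wavelength:
λ' = 52.9 + 4.3892 = 57.2892 pm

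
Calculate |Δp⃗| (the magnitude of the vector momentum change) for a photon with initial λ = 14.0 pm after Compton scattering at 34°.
2.7308e-23 kg·m/s

Photon momentum magnitude is p = h/λ.

Initial momentum:
p₀ = h/λ = 6.6261e-34/1.4000e-11 = 4.7329e-23 kg·m/s

After scattering:
λ' = λ + Δλ = 14.0 + 0.4148 = 14.4148 pm
p' = h/λ' = 6.6261e-34/1.4415e-11 = 4.5967e-23 kg·m/s

Momentum is a vector; the scattered photon's direction makes angle θ = 34° with the incident direction. The magnitude of the vector change Δp⃗ = p⃗₀ − p⃗' is found from the law of cosines:
|Δp⃗|² = p₀² + p'² − 2p₀p'cos θ
|Δp⃗|² = (4.7329e-23)² + (4.5967e-23)² − 2·4.7329e-23·4.5967e-23·cos(34°)
|Δp⃗| = 2.7308e-23 kg·m/s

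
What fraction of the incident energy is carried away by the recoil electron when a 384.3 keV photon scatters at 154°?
0.5881 (or 58.81%)

Calculate initial and final photon energies:

Initial: E₀ = 384.3 keV → λ₀ = 3.2262 pm
Compton shift: Δλ = 4.6071 pm
Final wavelength: λ' = 7.8333 pm
Final energy: E' = 158.2784 keV

Fractional energy loss:
(E₀ - E')/E₀ = (384.3000 - 158.2784)/384.3000
= 226.0216/384.3000
= 0.5881
= 58.81%

(Intermediate values are shown rounded; full precision is carried through to the final answer.)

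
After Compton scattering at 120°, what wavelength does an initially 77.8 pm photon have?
81.4395 pm

Using the Compton formula: λ' = λ + λ_C(1 − cos θ)

For θ = 120°, cos θ = -1/2 (exact) = -0.5000, so:
1 − cos 120° = 1 − (-1/2) = 1.5000

Δλ = λ_C × 1.5000 = 2.4263 × 1.5000 = 3.6395 pm

λ' = 77.8 + 3.6395 = 81.4395 pm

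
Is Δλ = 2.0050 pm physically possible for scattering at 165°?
No, inconsistent

Calculate the expected shift for θ = 165°:

Δλ_expected = λ_C(1 - cos(165°))
Δλ_expected = 2.4263 × (1 - cos(165°))
Δλ_expected = 2.4263 × 1.9659
Δλ_expected = 4.7699 pm

Given shift: 2.0050 pm
Expected shift: 4.7699 pm
Difference: 2.7650 pm

The values do not match. The given shift corresponds to θ ≈ 80.0°, not 165°.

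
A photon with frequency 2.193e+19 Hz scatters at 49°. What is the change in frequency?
1.262e+18 Hz (decrease)

Convert frequency to wavelength (c = 299792458 m/s):
λ₀ = c/f₀ = 299792458/2.193e+19 = 1.3670427e-11 m = 13.6704 pm

Calculate Compton shift:
Δλ = λ_C(1 - cos(49°)) = 0.8345 pm

Final wavelength:
λ' = λ₀ + Δλ = 13.6704 + 0.8345 = 14.5049 pm

Final frequency:
f' = c/λ' = 299792458/1.4504934e-11 = 2.0668309e+19 Hz

Frequency shift (decrease):
Δf = f₀ - f' = 2.193e+19 - 2.0668309e+19 = 1.262e+18 Hz

(Intermediate values are shown rounded; full precision is carried through to the final answer.)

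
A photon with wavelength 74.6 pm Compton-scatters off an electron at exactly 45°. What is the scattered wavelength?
75.3106 pm

Using the Compton formula: λ' = λ + λ_C(1 − cos θ)

For θ = 45°, cos θ = √2/2 (exact) ≈ 0.7071, so:
1 − cos 45° = 1 − (√2/2) ≈ 0.2929

Δλ = λ_C × 0.2929 = 2.4263 × 0.2929 = 0.7106 pm

λ' = 74.6 + 0.7106 = 75.3106 pm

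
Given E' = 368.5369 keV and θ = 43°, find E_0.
457.1001 keV

Convert final energy to wavelength (hc ≈ 1239.842 keV·pm):
λ' = hc/E' = 1239.842 / 368.5369 = 3.3642 pm

Calculate the Compton shift:
Δλ = λ_C(1 - cos(43°))
Δλ = 2.4263 × (1 - cos(43°))
Δλ = 0.6518 pm

Initial wavelength:
λ = λ' - Δλ = 3.3642 - 0.6518 = 2.7124 pm

Initial energy:
E = hc/λ = 1239.842 / 2.7124 = 457.1001 keV

(Intermediate values are shown rounded; full precision is carried through to the final answer.)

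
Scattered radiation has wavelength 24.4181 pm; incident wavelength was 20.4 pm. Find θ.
131.00°

First find the wavelength shift:
Δλ = λ' - λ = 24.4181 - 20.4 = 4.0181 pm

Using Δλ = λ_C(1 - cos θ), with λ_C = h/(m_e·c) ≈ 2.42631024 pm:
cos θ = 1 - Δλ/λ_C
cos θ = 1 - 4.0181/2.42631024
cos θ = -0.656054

θ = arccos(-0.656054)
θ = 131.00°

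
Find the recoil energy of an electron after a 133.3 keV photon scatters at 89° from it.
27.1955 keV

By energy conservation: K_e = E_initial - E_final

First find the scattered photon energy:
Initial wavelength: λ = hc/E = 9.3011 pm
Compton shift: Δλ = λ_C(1 - cos(89°)) = 2.3840 pm
Final wavelength: λ' = 9.3011 + 2.3840 = 11.6851 pm
Final photon energy: E' = hc/λ' = 106.1045 keV

Electron kinetic energy:
K_e = E - E' = 133.3000 - 106.1045 = 27.1955 keV

(Intermediate values are shown rounded; full precision is carried through to the final answer.)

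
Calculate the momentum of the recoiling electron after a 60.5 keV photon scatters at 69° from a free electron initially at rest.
3.5384e-23 kg·m/s

The electron is initially at rest, so by conservation of momentum:
p⃗_e = p⃗₀ − p⃗'  (incident photon momentum minus scattered photon momentum)

Photon momentum magnitudes (p = h/λ = E/c):
λ₀ = hc/E₀ = 20.4933 pm → p₀ = h/λ₀ = 3.2333e-23 kg·m/s
Δλ = λ_C(1 − cos 69°) = 1.5568 pm
λ' = 22.0501 pm → p' = h/λ' = 3.0050e-23 kg·m/s

The scattered photon makes angle θ = 69° with the incident direction, so by the law of cosines:
|p⃗_e|² = p₀² + p'² − 2p₀p'cos θ
|p⃗_e|² = (3.2333e-23)² + (3.0050e-23)² − 2·3.2333e-23·3.0050e-23·cos(69°)
|p⃗_e| = 3.5384e-23 kg·m/s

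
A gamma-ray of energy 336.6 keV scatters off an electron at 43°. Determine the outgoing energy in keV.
285.9910 keV

First convert energy to wavelength:
λ = hc/E, with hc ≈ 1239.842 keV·pm (i.e. 1239.842 eV·nm)

For E = 336.6 keV = 336600 eV:
λ = 1239.842 keV·pm / 336.6 keV
λ = 3.6834 pm

Calculate the Compton shift:
Δλ = λ_C(1 - cos(43°)) = 2.4263 × 0.2686
Δλ = 0.6518 pm

Final wavelength:
λ' = 3.6834 + 0.6518 = 4.3352 pm

Final energy:
E' = hc/λ' = 1239.842 / 4.3352 = 285.9910 keV

(Intermediate values are shown rounded; full precision is carried through to the final answer.)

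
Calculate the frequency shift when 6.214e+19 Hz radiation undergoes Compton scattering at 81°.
1.851e+19 Hz (decrease)

Convert frequency to wavelength (c = 299792458 m/s):
λ₀ = c/f₀ = 299792458/6.214e+19 = 4.8244683e-12 m = 4.8245 pm

Calculate Compton shift:
Δλ = λ_C(1 - cos(81°)) = 2.0468 pm

Final wavelength:
λ' = λ₀ + Δλ = 4.8245 + 2.0468 = 6.8712 pm

Final frequency:
f' = c/λ' = 299792458/6.8712200e-12 = 4.3630165e+19 Hz

Frequency shift (decrease):
Δf = f₀ - f' = 6.214e+19 - 4.3630165e+19 = 1.851e+19 Hz

(Intermediate values are shown rounded; full precision is carried through to the final answer.)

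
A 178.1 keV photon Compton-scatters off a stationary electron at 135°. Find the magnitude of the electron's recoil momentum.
1.4371e-22 kg·m/s

The electron is initially at rest, so by conservation of momentum:
p⃗_e = p⃗₀ − p⃗'  (incident photon momentum minus scattered photon momentum)

Photon momentum magnitudes (p = h/λ = E/c):
λ₀ = hc/E₀ = 6.9615 pm → p₀ = h/λ₀ = 9.5182e-23 kg·m/s
Δλ = λ_C(1 − cos 135°) = 4.1420 pm
λ' = 11.1035 pm → p' = h/λ' = 5.9676e-23 kg·m/s

The scattered photon makes angle θ = 135° with the incident direction, so by the law of cosines:
|p⃗_e|² = p₀² + p'² − 2p₀p'cos θ
|p⃗_e|² = (9.5182e-23)² + (5.9676e-23)² − 2·9.5182e-23·5.9676e-23·cos(135°)
|p⃗_e| = 1.4371e-22 kg·m/s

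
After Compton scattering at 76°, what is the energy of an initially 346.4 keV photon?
228.8142 keV

First convert energy to wavelength:
λ = hc/E, with hc ≈ 1239.842 keV·pm (i.e. 1239.842 eV·nm)

For E = 346.4 keV = 346400 eV:
λ = 1239.842 keV·pm / 346.4 keV
λ = 3.5792 pm

Calculate the Compton shift:
Δλ = λ_C(1 - cos(76°)) = 2.4263 × 0.7581
Δλ = 1.8393 pm

Final wavelength:
λ' = 3.5792 + 1.8393 = 5.4186 pm

Final energy:
E' = hc/λ' = 1239.842 / 5.4186 = 228.8142 keV

(Intermediate values are shown rounded; full precision is carried through to the final answer.)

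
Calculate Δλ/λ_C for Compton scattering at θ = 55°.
0.4264 λ_C

The Compton shift formula is:
Δλ = λ_C(1 - cos θ)

Dividing both sides by λ_C:
Δλ/λ_C = 1 - cos θ

For θ = 55°:
Δλ/λ_C = 1 - cos(55°)
Δλ/λ_C = 1 - 0.5736
Δλ/λ_C = 0.4264

This means the shift is 0.4264 × λ_C = 1.0346 pm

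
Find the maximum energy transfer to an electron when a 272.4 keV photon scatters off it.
140.5604 keV

Maximum energy transfer occurs at θ = 180° (backscattering).

Initial photon: E₀ = 272.4 keV → λ₀ = 4.5515 pm

Maximum Compton shift (at 180°):
Δλ_max = 2λ_C = 2 × 2.4263 = 4.8526 pm

Final wavelength:
λ' = 4.5515 + 4.8526 = 9.4042 pm

Minimum photon energy (maximum energy to electron):
E'_min = hc/λ' = 131.8396 keV

Maximum electron kinetic energy:
K_max = E₀ - E'_min = 272.4000 - 131.8396 = 140.5604 keV

(Intermediate values are shown rounded; full precision is carried through to the final answer.)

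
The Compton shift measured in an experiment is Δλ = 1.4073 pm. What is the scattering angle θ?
65.17°

From the Compton formula Δλ = λ_C(1 - cos θ), we can solve for θ:

cos θ = 1 - Δλ/λ_C

Given:
- Δλ = 1.4073 pm
- λ_C = h/(m_e·c) ≈ 2.42631024 pm

cos θ = 1 - 1.4073/2.42631024
cos θ = 1 - 0.580017
cos θ = 0.419983

θ = arccos(0.419983)
θ = 65.17°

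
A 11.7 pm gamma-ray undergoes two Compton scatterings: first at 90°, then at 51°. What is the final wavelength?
15.0257 pm

Apply Compton shift twice:

First scattering at θ₁ = 90°:
Δλ₁ = λ_C(1 - cos(90°))
Δλ₁ = 2.4263 × 1.0000
Δλ₁ = 2.4263 pm

After first scattering:
λ₁ = 11.7 + 2.4263 = 14.1263 pm

Second scattering at θ₂ = 51°:
Δλ₂ = λ_C(1 - cos(51°))
Δλ₂ = 2.4263 × 0.3707
Δλ₂ = 0.8994 pm

Final wavelength:
λ₂ = 14.1263 + 0.8994 = 15.0257 pm

Total shift: Δλ_total = 2.4263 + 0.8994 = 3.3257 pm

(Intermediate values are shown rounded; full precision is carried through to the final answer.)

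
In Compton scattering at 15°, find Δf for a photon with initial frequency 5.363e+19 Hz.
7.816e+17 Hz (decrease)

Convert frequency to wavelength (c = 299792458 m/s):
λ₀ = c/f₀ = 299792458/5.363e+19 = 5.5900141e-12 m = 5.5900 pm

Calculate Compton shift:
Δλ = λ_C(1 - cos(15°)) = 0.0827 pm

Final wavelength:
λ' = λ₀ + Δλ = 5.5900 + 0.0827 = 5.6727 pm

Final frequency:
f' = c/λ' = 299792458/5.6726887e-12 = 5.2848389e+19 Hz

Frequency shift (decrease):
Δf = f₀ - f' = 5.363e+19 - 5.2848389e+19 = 7.816e+17 Hz

(Intermediate values are shown rounded; full precision is carried through to the final answer.)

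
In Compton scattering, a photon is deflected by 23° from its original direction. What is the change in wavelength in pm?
0.1929 pm

Using the Compton scattering formula:
Δλ = λ_C(1 - cos θ)

where λ_C = h/(m_e·c) ≈ 2.4263 pm is the Compton wavelength of an electron.

For θ = 23°:
cos(23°) = 0.9205
1 - cos(23°) = 0.0795

Δλ = 2.4263 × 0.0795
Δλ = 0.1929 pm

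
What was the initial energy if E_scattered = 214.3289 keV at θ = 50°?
252.1000 keV

Convert final energy to wavelength (hc ≈ 1239.842 keV·pm):
λ' = hc/E' = 1239.842 / 214.3289 = 5.7848 pm

Calculate the Compton shift:
Δλ = λ_C(1 - cos(50°))
Δλ = 2.4263 × (1 - cos(50°))
Δλ = 0.8667 pm

Initial wavelength:
λ = λ' - Δλ = 5.7848 - 0.8667 = 4.9181 pm

Initial energy:
E = hc/λ = 1239.842 / 4.9181 = 252.1000 keV

(Intermediate values are shown rounded; full precision is carried through to the final answer.)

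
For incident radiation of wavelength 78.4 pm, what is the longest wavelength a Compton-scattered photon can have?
83.2526 pm (at θ = 180°)

The Compton shift is Δλ = λ_C(1 − cos θ).

Since cos θ ranges from −1 to 1, the factor (1 − cos θ) ranges from 0 to 2; the maximum shift occurs at θ = 180° (backscattering):
Δλ_max = 2λ_C = 2 × 2.4263 pm = 4.8526 pm

Maximum scattered wavelength:
λ'_max = λ₀ + Δλ_max = 78.4 + 4.8526 = 83.2526 pm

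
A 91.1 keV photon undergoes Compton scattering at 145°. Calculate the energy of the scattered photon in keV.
68.7903 keV

First convert energy to wavelength:
λ = hc/E, with hc ≈ 1239.842 keV·pm (i.e. 1239.842 eV·nm)

For E = 91.1 keV = 91100 eV:
λ = 1239.842 keV·pm / 91.1 keV
λ = 13.6097 pm

Calculate the Compton shift:
Δλ = λ_C(1 - cos(145°)) = 2.4263 × 1.8192
Δλ = 4.4138 pm

Final wavelength:
λ' = 13.6097 + 4.4138 = 18.0235 pm

Final energy:
E' = hc/λ' = 1239.842 / 18.0235 = 68.7903 keV

(Intermediate values are shown rounded; full precision is carried through to the final answer.)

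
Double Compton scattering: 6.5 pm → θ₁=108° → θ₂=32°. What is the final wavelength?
10.0448 pm

Apply Compton shift twice:

First scattering at θ₁ = 108°:
Δλ₁ = λ_C(1 - cos(108°))
Δλ₁ = 2.4263 × 1.3090
Δλ₁ = 3.1761 pm

After first scattering:
λ₁ = 6.5 + 3.1761 = 9.6761 pm

Second scattering at θ₂ = 32°:
Δλ₂ = λ_C(1 - cos(32°))
Δλ₂ = 2.4263 × 0.1520
Δλ₂ = 0.3687 pm

Final wavelength:
λ₂ = 9.6761 + 0.3687 = 10.0448 pm

Total shift: Δλ_total = 3.1761 + 0.3687 = 3.5448 pm

(Intermediate values are shown rounded; full precision is carried through to the final answer.)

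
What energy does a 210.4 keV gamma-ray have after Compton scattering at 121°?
129.5722 keV

First convert energy to wavelength:
λ = hc/E, with hc ≈ 1239.842 keV·pm (i.e. 1239.842 eV·nm)

For E = 210.4 keV = 210400 eV:
λ = 1239.842 keV·pm / 210.4 keV
λ = 5.8928 pm

Calculate the Compton shift:
Δλ = λ_C(1 - cos(121°)) = 2.4263 × 1.5150
Δλ = 3.6760 pm

Final wavelength:
λ' = 5.8928 + 3.6760 = 9.5687 pm

Final energy:
E' = hc/λ' = 1239.842 / 9.5687 = 129.5722 keV

(Intermediate values are shown rounded; full precision is carried through to the final answer.)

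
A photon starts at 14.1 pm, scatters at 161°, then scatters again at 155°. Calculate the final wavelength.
23.4457 pm

Apply Compton shift twice:

First scattering at θ₁ = 161°:
Δλ₁ = λ_C(1 - cos(161°))
Δλ₁ = 2.4263 × 1.9455
Δλ₁ = 4.7204 pm

After first scattering:
λ₁ = 14.1 + 4.7204 = 18.8204 pm

Second scattering at θ₂ = 155°:
Δλ₂ = λ_C(1 - cos(155°))
Δλ₂ = 2.4263 × 1.9063
Δλ₂ = 4.6253 pm

Final wavelength:
λ₂ = 18.8204 + 4.6253 = 23.4457 pm

Total shift: Δλ_total = 4.7204 + 4.6253 = 9.3457 pm

(Intermediate values are shown rounded; full precision is carried through to the final answer.)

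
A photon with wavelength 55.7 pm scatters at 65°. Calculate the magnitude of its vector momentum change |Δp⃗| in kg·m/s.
1.2629e-23 kg·m/s

Photon momentum magnitude is p = h/λ.

Initial momentum:
p₀ = h/λ = 6.6261e-34/5.5700e-11 = 1.1896e-23 kg·m/s

After scattering:
λ' = λ + Δλ = 55.7 + 1.4009 = 57.1009 pm
p' = h/λ' = 6.6261e-34/5.7101e-11 = 1.1604e-23 kg·m/s

Momentum is a vector; the scattered photon's direction makes angle θ = 65° with the incident direction. The magnitude of the vector change Δp⃗ = p⃗₀ − p⃗' is found from the law of cosines:
|Δp⃗|² = p₀² + p'² − 2p₀p'cos θ
|Δp⃗|² = (1.1896e-23)² + (1.1604e-23)² − 2·1.1896e-23·1.1604e-23·cos(65°)
|Δp⃗| = 1.2629e-23 kg·m/s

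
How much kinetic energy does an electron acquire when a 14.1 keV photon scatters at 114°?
0.5269 keV

By energy conservation: K_e = E_initial - E_final

First find the scattered photon energy:
Initial wavelength: λ = hc/E = 87.9321 pm
Compton shift: Δλ = λ_C(1 - cos(114°)) = 3.4132 pm
Final wavelength: λ' = 87.9321 + 3.4132 = 91.3452 pm
Final photon energy: E' = hc/λ' = 13.5731 keV

Electron kinetic energy:
K_e = E - E' = 14.1000 - 13.5731 = 0.5269 keV

(Intermediate values are shown rounded; full precision is carried through to the final answer.)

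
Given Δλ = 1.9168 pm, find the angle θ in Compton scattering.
77.88°

From the Compton formula Δλ = λ_C(1 - cos θ), we can solve for θ:

cos θ = 1 - Δλ/λ_C

Given:
- Δλ = 1.9168 pm
- λ_C = h/(m_e·c) ≈ 2.42631024 pm

cos θ = 1 - 1.9168/2.42631024
cos θ = 1 - 0.790006
cos θ = 0.209994

θ = arccos(0.209994)
θ = 77.88°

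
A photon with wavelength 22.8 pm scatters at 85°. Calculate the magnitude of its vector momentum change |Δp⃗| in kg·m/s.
3.7577e-23 kg·m/s

Photon momentum magnitude is p = h/λ.

Initial momentum:
p₀ = h/λ = 6.6261e-34/2.2800e-11 = 2.9062e-23 kg·m/s

After scattering:
λ' = λ + Δλ = 22.8 + 2.2148 = 25.0148 pm
p' = h/λ' = 6.6261e-34/2.5015e-11 = 2.6489e-23 kg·m/s

Momentum is a vector; the scattered photon's direction makes angle θ = 85° with the incident direction. The magnitude of the vector change Δp⃗ = p⃗₀ − p⃗' is found from the law of cosines:
|Δp⃗|² = p₀² + p'² − 2p₀p'cos θ
|Δp⃗|² = (2.9062e-23)² + (2.6489e-23)² − 2·2.9062e-23·2.6489e-23·cos(85°)
|Δp⃗| = 3.7577e-23 kg·m/s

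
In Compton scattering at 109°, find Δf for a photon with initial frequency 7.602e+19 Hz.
3.415e+19 Hz (decrease)

Convert frequency to wavelength (c = 299792458 m/s):
λ₀ = c/f₀ = 299792458/7.602e+19 = 3.9435998e-12 m = 3.9436 pm

Calculate Compton shift:
Δλ = λ_C(1 - cos(109°)) = 3.2162 pm

Final wavelength:
λ' = λ₀ + Δλ = 3.9436 + 3.2162 = 7.1598 pm

Final frequency:
f' = c/λ' = 299792458/7.1598394e-12 = 4.1871394e+19 Hz

Frequency shift (decrease):
Δf = f₀ - f' = 7.602e+19 - 4.1871394e+19 = 3.415e+19 Hz

(Intermediate values are shown rounded; full precision is carried through to the final answer.)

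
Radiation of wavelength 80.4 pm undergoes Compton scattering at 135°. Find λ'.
84.5420 pm

Using the Compton formula: λ' = λ + λ_C(1 − cos θ)

For θ = 135°, cos θ = -√2/2 (exact) ≈ -0.7071, so:
1 − cos 135° = 1 − (-√2/2) ≈ 1.7071

Δλ = λ_C × 1.7071 = 2.4263 × 1.7071 = 4.1420 pm

λ' = 80.4 + 4.1420 = 84.5420 pm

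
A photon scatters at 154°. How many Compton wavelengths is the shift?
1.8988 λ_C

The Compton shift formula is:
Δλ = λ_C(1 - cos θ)

Dividing both sides by λ_C:
Δλ/λ_C = 1 - cos θ

For θ = 154°:
Δλ/λ_C = 1 - cos(154°)
Δλ/λ_C = 1 - -0.8988
Δλ/λ_C = 1.8988

This means the shift is 1.8988 × λ_C = 4.6071 pm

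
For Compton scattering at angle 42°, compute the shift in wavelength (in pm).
0.6232 pm

Using the Compton scattering formula:
Δλ = λ_C(1 - cos θ)

where λ_C = h/(m_e·c) ≈ 2.4263 pm is the Compton wavelength of an electron.

For θ = 42°:
cos(42°) = 0.7431
1 - cos(42°) = 0.2569

Δλ = 2.4263 × 0.2569
Δλ = 0.6232 pm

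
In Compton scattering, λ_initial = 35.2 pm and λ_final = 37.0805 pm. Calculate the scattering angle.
77.00°

First find the wavelength shift:
Δλ = λ' - λ = 37.0805 - 35.2 = 1.8805 pm

Using Δλ = λ_C(1 - cos θ), with λ_C = h/(m_e·c) ≈ 2.42631024 pm:
cos θ = 1 - Δλ/λ_C
cos θ = 1 - 1.8805/2.42631024
cos θ = 0.224955

θ = arccos(0.224955)
θ = 77.00°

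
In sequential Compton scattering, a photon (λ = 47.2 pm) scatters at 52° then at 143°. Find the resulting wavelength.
52.4966 pm

Apply Compton shift twice:

First scattering at θ₁ = 52°:
Δλ₁ = λ_C(1 - cos(52°))
Δλ₁ = 2.4263 × 0.3843
Δλ₁ = 0.9325 pm

After first scattering:
λ₁ = 47.2 + 0.9325 = 48.1325 pm

Second scattering at θ₂ = 143°:
Δλ₂ = λ_C(1 - cos(143°))
Δλ₂ = 2.4263 × 1.7986
Δλ₂ = 4.3640 pm

Final wavelength:
λ₂ = 48.1325 + 4.3640 = 52.4966 pm

Total shift: Δλ_total = 0.9325 + 4.3640 = 5.2966 pm

(Intermediate values are shown rounded; full precision is carried through to the final answer.)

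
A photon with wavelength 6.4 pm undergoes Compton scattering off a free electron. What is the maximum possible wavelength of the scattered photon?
11.2526 pm (at θ = 180°)

The Compton shift is Δλ = λ_C(1 − cos θ).

Since cos θ ranges from −1 to 1, the factor (1 − cos θ) ranges from 0 to 2; the maximum shift occurs at θ = 180° (backscattering):
Δλ_max = 2λ_C = 2 × 2.4263 pm = 4.8526 pm

Maximum scattered wavelength:
λ'_max = λ₀ + Δλ_max = 6.4 + 4.8526 = 11.2526 pm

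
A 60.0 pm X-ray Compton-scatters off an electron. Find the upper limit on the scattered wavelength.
64.8526 pm (at θ = 180°)

The Compton shift is Δλ = λ_C(1 − cos θ).

Since cos θ ranges from −1 to 1, the factor (1 − cos θ) ranges from 0 to 2; the maximum shift occurs at θ = 180° (backscattering):
Δλ_max = 2λ_C = 2 × 2.4263 pm = 4.8526 pm

Maximum scattered wavelength:
λ'_max = λ₀ + Δλ_max = 60.0 + 4.8526 = 64.8526 pm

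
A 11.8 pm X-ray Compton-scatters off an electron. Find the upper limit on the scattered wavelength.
16.6526 pm (at θ = 180°)

The Compton shift is Δλ = λ_C(1 − cos θ).

Since cos θ ranges from −1 to 1, the factor (1 − cos θ) ranges from 0 to 2; the maximum shift occurs at θ = 180° (backscattering):
Δλ_max = 2λ_C = 2 × 2.4263 pm = 4.8526 pm

Maximum scattered wavelength:
λ'_max = λ₀ + Δλ_max = 11.8 + 4.8526 = 16.6526 pm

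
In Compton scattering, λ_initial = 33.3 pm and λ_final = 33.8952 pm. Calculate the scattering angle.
41.00°

First find the wavelength shift:
Δλ = λ' - λ = 33.8952 - 33.3 = 0.5952 pm

Using Δλ = λ_C(1 - cos θ), with λ_C = h/(m_e·c) ≈ 2.42631024 pm:
cos θ = 1 - Δλ/λ_C
cos θ = 1 - 0.5952/2.42631024
cos θ = 0.754689

θ = arccos(0.754689)
θ = 41.00°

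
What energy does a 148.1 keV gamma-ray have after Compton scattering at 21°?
145.3029 keV

First convert energy to wavelength:
λ = hc/E, with hc ≈ 1239.842 keV·pm (i.e. 1239.842 eV·nm)

For E = 148.1 keV = 148100 eV:
λ = 1239.842 keV·pm / 148.1 keV
λ = 8.3717 pm

Calculate the Compton shift:
Δλ = λ_C(1 - cos(21°)) = 2.4263 × 0.0664
Δλ = 0.1612 pm

Final wavelength:
λ' = 8.3717 + 0.1612 = 8.5328 pm

Final energy:
E' = hc/λ' = 1239.842 / 8.5328 = 145.3029 keV

(Intermediate values are shown rounded; full precision is carried through to the final answer.)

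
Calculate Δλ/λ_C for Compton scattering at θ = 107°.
1.2924 λ_C

The Compton shift formula is:
Δλ = λ_C(1 - cos θ)

Dividing both sides by λ_C:
Δλ/λ_C = 1 - cos θ

For θ = 107°:
Δλ/λ_C = 1 - cos(107°)
Δλ/λ_C = 1 - -0.2924
Δλ/λ_C = 1.2924

This means the shift is 1.2924 × λ_C = 3.1357 pm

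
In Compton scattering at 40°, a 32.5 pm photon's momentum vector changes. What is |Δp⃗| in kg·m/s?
1.3830e-23 kg·m/s

Photon momentum magnitude is p = h/λ.

Initial momentum:
p₀ = h/λ = 6.6261e-34/3.2500e-11 = 2.0388e-23 kg·m/s

After scattering:
λ' = λ + Δλ = 32.5 + 0.5676 = 33.0676 pm
p' = h/λ' = 6.6261e-34/3.3068e-11 = 2.0038e-23 kg·m/s

Momentum is a vector; the scattered photon's direction makes angle θ = 40° with the incident direction. The magnitude of the vector change Δp⃗ = p⃗₀ − p⃗' is found from the law of cosines:
|Δp⃗|² = p₀² + p'² − 2p₀p'cos θ
|Δp⃗|² = (2.0388e-23)² + (2.0038e-23)² − 2·2.0388e-23·2.0038e-23·cos(40°)
|Δp⃗| = 1.3830e-23 kg·m/s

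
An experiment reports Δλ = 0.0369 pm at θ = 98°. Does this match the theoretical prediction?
No, inconsistent

Calculate the expected shift for θ = 98°:

Δλ_expected = λ_C(1 - cos(98°))
Δλ_expected = 2.4263 × (1 - cos(98°))
Δλ_expected = 2.4263 × 1.1392
Δλ_expected = 2.7640 pm

Given shift: 0.0369 pm
Expected shift: 2.7640 pm
Difference: 2.7271 pm

The values do not match. The given shift corresponds to θ ≈ 10.0°, not 98°.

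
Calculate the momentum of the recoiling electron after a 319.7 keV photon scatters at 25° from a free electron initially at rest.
7.2503e-23 kg·m/s

The electron is initially at rest, so by conservation of momentum:
p⃗_e = p⃗₀ − p⃗'  (incident photon momentum minus scattered photon momentum)

Photon momentum magnitudes (p = h/λ = E/c):
λ₀ = hc/E₀ = 3.8781 pm → p₀ = h/λ₀ = 1.7086e-22 kg·m/s
Δλ = λ_C(1 − cos 25°) = 0.2273 pm
λ' = 4.1055 pm → p' = h/λ' = 1.6140e-22 kg·m/s

The scattered photon makes angle θ = 25° with the incident direction, so by the law of cosines:
|p⃗_e|² = p₀² + p'² − 2p₀p'cos θ
|p⃗_e|² = (1.7086e-22)² + (1.6140e-22)² − 2·1.7086e-22·1.6140e-22·cos(25°)
|p⃗_e| = 7.2503e-23 kg·m/s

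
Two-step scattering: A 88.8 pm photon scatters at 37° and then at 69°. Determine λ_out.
90.8454 pm

Apply Compton shift twice:

First scattering at θ₁ = 37°:
Δλ₁ = λ_C(1 - cos(37°))
Δλ₁ = 2.4263 × 0.2014
Δλ₁ = 0.4886 pm

After first scattering:
λ₁ = 88.8 + 0.4886 = 89.2886 pm

Second scattering at θ₂ = 69°:
Δλ₂ = λ_C(1 - cos(69°))
Δλ₂ = 2.4263 × 0.6416
Δλ₂ = 1.5568 pm

Final wavelength:
λ₂ = 89.2886 + 1.5568 = 90.8454 pm

Total shift: Δλ_total = 0.4886 + 1.5568 = 2.0454 pm

(Intermediate values are shown rounded; full precision is carried through to the final answer.)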